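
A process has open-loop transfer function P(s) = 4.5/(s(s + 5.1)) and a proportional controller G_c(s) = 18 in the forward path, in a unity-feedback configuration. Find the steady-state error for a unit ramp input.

The loop has one pole at the origin (type 1). Velocity error constant K_v = lim_{s→0} s·G_c(s)P(s) = 18·4.5/5.1 = 15.88.
Steady-state error to a unit ramp: e_ss = 1/K_v = 0.063.

0.063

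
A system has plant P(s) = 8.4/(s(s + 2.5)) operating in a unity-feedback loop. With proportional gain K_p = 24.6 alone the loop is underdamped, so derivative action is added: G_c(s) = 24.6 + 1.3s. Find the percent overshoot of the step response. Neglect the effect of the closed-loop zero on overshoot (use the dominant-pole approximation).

Forward path: (24.6 + 1.3s)·8.4/(s(s+2.5)). The closed-loop characteristic equation is s² + (2.5 + 8.4·1.3)s + 8.4·24.6 = 0.
That is s² + 13.42s + 206.6 = 0, so ω_n = 14.37 rad/s and ζ = 13.42/(2·14.37) = 0.4668.
%OS = 100·exp(−πζ/√(1−ζ²)) = 19%.

19%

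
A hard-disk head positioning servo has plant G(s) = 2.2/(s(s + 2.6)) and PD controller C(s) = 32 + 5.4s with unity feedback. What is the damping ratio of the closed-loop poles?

Forward path: (32 + 5.4s)·2.2/(s(s+2.6)). The closed-loop characteristic equation is s² + (2.6 + 2.2·5.4)s + 2.2·32 = 0.
That is s² + 14.48s + 70.4 = 0, so ω_n = 8.39 rad/s and ζ = 14.48/(2·8.39) = 0.8629.

ζ = 0.863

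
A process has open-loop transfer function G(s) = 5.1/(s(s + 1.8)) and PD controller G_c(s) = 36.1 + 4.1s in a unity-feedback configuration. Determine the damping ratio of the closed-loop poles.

ζ = 0.837

Forward path: (36.1 + 4.1s)·5.1/(s(s+1.8)). The closed-loop characteristic equation is s² + (1.8 + 5.1·4.1)s + 5.1·36.1 = 0.
That is s² + 22.71s + 184.1 = 0, so ω_n = 13.57 rad/s and ζ = 22.71/(2·13.57) = 0.8369.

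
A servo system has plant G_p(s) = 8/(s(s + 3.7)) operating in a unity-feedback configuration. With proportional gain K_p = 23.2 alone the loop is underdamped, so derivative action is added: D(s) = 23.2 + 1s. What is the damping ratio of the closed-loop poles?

Forward path: (23.2 + 1s)·8/(s(s+3.7)). The closed-loop characteristic equation is s² + (3.7 + 8·1)s + 8·23.2 = 0.
That is s² + 11.7s + 185.6 = 0, so ω_n = 13.62 rad/s and ζ = 11.7/(2·13.62) = 0.4294.

ζ = 0.429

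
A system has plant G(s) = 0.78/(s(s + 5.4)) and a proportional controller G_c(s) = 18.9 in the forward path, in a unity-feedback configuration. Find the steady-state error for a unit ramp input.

0.366

The loop has one pole at the origin (type 1). Velocity error constant K_v = lim_{s→0} s·G_c(s)G(s) = 18.9·0.78/5.4 = 2.73.
Steady-state error to a unit ramp: e_ss = 1/K_v = 0.366.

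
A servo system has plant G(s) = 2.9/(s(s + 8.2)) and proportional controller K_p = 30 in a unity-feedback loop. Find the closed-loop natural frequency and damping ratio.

ω_n = 9.33 rad/s, ζ = 0.44

1 + K_p·G(s) = 0 gives s² + 8.2s + 87 = 0.
So ω_n² = 87 ⇒ ω_n = 9.327 rad/s, and ζ = 8.2/(2ω_n) = 0.44.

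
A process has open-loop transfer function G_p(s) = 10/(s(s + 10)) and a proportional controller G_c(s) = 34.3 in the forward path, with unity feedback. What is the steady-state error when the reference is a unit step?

0

The open loop G_c(s)G_p(s) has a pole at the origin (type 1), so the static position error constant is infinite and e_ss = 1/(1+∞) = 0.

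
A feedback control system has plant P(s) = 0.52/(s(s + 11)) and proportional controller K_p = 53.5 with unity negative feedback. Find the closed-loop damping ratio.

ζ = 1.04

The closed-loop denominator is s(s+11) + 53.5·0.52 = s² + 11s + 27.82.
So ω_n² = 27.82 ⇒ ω_n = 5.274 rad/s, and ζ = 11/(2ω_n) = 1.04.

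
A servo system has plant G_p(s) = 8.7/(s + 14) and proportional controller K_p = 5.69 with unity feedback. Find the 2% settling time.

T_s ≈ 0.063 s

Closed-loop transfer function: T(s) = K_p·G_p(s)/(1 + K_p·G_p(s)) = 49.5/(s + 14 + 49.5) = 49.5/(s + 63.5).
Time constant τ = 1/63.5 = 0.01575 s, so the 2% settling time is about 4τ = 0.063 s.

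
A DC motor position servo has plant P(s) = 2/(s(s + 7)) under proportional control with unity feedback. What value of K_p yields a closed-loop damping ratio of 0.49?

K_p = 25.5

Closed-loop characteristic equation: s² + 7s + K_p·2 = 0.
So ω_n = √(2K_p) and 2ζω_n = 7, giving ζ = 7/(2√(2K_p)).
Setting ζ = 0.49: √(2K_p) = 7/(2·0.49) = 7.143, so K_p = 51.02/2 = 25.5.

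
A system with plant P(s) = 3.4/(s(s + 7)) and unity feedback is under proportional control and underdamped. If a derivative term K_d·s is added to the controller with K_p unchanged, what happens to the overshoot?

decrease

With PD the characteristic equation becomes s² + (a + K·K_d)s + K·K_p = 0; the damping term grows, ζ rises, overshoot falls.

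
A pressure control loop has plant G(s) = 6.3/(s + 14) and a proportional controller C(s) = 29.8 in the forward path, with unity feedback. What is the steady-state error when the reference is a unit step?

The loop is type 0. Static position error constant K_pos = C(0)·G(0) = 29.8·0.45 = 13.41.
Steady-state error to a unit step: e_ss = 1/(1+K_pos) = 1/14.41 = 0.0694.

0.0694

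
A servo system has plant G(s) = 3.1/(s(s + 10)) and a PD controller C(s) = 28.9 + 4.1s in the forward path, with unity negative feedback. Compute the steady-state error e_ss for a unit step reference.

0

The open loop C(s)G(s) has a pole at the origin (type 1), so the static position error constant is infinite and e_ss = 1/(1+∞) = 0.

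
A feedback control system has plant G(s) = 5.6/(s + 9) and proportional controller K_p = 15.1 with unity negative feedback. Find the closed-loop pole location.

s = -93.56

Closed-loop transfer function: T(s) = K_p·G(s)/(1 + K_p·G(s)) = 84.56/(s + 9 + 84.56) = 84.56/(s + 93.56).
The closed-loop pole is at s = −93.56.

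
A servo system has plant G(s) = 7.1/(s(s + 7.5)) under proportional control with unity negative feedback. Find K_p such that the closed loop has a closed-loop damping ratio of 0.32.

Closed-loop characteristic equation: s² + 7.5s + K_p·7.1 = 0.
So ω_n = √(7.1K_p) and 2ζω_n = 7.5, giving ζ = 7.5/(2√(7.1K_p)).
Setting ζ = 0.32: √(7.1K_p) = 7.5/(2·0.32) = 11.72, so K_p = 137.3/7.1 = 19.3.

K_p = 19.3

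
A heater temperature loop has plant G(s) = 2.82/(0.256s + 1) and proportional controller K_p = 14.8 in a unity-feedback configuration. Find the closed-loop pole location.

Closed loop: T(s) = K_p·G/(1+K_p·G) = 41.74/(0.256s + 1 + 41.74), with pole at s = −(1 + 41.74)/0.256 = −166.9.

s = -166.9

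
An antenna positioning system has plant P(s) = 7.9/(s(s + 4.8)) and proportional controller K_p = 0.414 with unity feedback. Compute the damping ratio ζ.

ζ = 1.33

With unity feedback the closed-loop characteristic equation is s² + 4.8s + 0.414·7.9 = s² + 4.8s + 3.271 = 0.
So ω_n² = 3.271 ⇒ ω_n = 1.808 rad/s, and ζ = 4.8/(2ω_n) = 1.33.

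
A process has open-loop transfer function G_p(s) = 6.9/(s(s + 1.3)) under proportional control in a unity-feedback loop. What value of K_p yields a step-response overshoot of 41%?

From %OS = 100·exp(−πζ/√(1−ζ²)) = 41%, ζ = −ln(0.41)/√(π²+ln²(0.41)) = 0.273.
Characteristic equation s² + 1.3s + 6.9K_p = 0 gives ζ = 1.3/(2√(6.9K_p)).
Setting ζ = 0.273: √(6.9K_p) = 1.3/(2·0.273) = 2.381, so K_p = 5.668/6.9 = 0.821.

K_p = 0.821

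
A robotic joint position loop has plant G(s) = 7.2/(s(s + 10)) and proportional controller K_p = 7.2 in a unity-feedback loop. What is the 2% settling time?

From 1 + K_pG(s) = 0: s² + 10s + 51.84 = 0 ⇒ ω_n = 7.2, ζ = 0.6944.
2% settling time T_s ≈ 4/(ζω_n) = 4/5 = 0.8 s.

T_s ≈ 0.8 s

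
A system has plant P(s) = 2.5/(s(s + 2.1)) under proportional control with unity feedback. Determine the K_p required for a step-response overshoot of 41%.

From %OS = 100·exp(−πζ/√(1−ζ²)) = 41%, ζ = −ln(0.41)/√(π²+ln²(0.41)) = 0.273.
Characteristic equation s² + 2.1s + 2.5K_p = 0 gives ζ = 2.1/(2√(2.5K_p)).
Setting ζ = 0.273: √(2.5K_p) = 2.1/(2·0.273) = 3.846, so K_p = 14.79/2.5 = 5.92.

K_p = 5.92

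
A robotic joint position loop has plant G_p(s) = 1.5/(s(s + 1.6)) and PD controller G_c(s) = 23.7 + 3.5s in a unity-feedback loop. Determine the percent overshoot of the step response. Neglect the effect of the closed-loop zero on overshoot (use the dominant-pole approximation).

Forward path: (23.7 + 3.5s)·1.5/(s(s+1.6)). The closed-loop characteristic equation is s² + (1.6 + 1.5·3.5)s + 1.5·23.7 = 0.
That is s² + 6.85s + 35.55 = 0, so ω_n = 5.962 rad/s and ζ = 6.85/(2·5.962) = 0.5744.
%OS = 100·exp(−πζ/√(1−ζ²)) = 11%.

11%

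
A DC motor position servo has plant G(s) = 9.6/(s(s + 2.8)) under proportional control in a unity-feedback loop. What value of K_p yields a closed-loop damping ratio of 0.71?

Closed-loop characteristic equation: s² + 2.8s + K_p·9.6 = 0.
So ω_n = √(9.6K_p) and 2ζω_n = 2.8, giving ζ = 2.8/(2√(9.6K_p)).
Setting ζ = 0.71: √(9.6K_p) = 2.8/(2·0.71) = 1.972, so K_p = 3.888/9.6 = 0.405.

K_p = 0.405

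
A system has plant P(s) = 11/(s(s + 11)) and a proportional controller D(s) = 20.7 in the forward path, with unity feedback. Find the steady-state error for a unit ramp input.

0.0483

The loop has one pole at the origin (type 1). Velocity error constant K_v = lim_{s→0} s·D(s)P(s) = 20.7·11/11 = 20.7.
Steady-state error to a unit ramp: e_ss = 1/K_v = 0.0483.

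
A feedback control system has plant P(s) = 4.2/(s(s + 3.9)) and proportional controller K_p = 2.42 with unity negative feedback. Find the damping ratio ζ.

1 + K_p·P(s) = 0 gives s² + 3.9s + 10.16 = 0.
So ω_n² = 10.16 ⇒ ω_n = 3.188 rad/s, and ζ = 3.9/(2ω_n) = 0.612.

ζ = 0.612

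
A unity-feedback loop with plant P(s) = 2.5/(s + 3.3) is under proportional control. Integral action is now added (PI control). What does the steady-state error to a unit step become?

Adding integral action puts a pole at s = 0 in the forward path, raising the system type to 1; a type-1 loop has zero steady-state error to a step.

0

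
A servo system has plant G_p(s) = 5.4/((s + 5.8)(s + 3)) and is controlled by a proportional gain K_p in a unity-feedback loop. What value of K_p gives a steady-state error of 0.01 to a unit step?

K_p = 319

Steady-state error for a unit step on this type-0 loop is 1/(1 + K_p·G_p(0)).
G_p(0) = 0.3103. Require 1/(1 + K_p·0.3103) = 0.01, so 1 + 0.3103·K_p = 100.
K_p = (100 − 1)/0.3103 = 319.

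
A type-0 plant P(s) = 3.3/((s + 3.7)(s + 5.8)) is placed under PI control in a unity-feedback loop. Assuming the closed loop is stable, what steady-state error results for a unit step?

The PI controller's integrator makes the forward path type 1, so e_ss to a step is zero.

0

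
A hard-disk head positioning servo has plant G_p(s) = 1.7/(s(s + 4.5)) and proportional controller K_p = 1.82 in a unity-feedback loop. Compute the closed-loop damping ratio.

With unity feedback the closed-loop characteristic equation is s² + 4.5s + 1.82·1.7 = s² + 4.5s + 3.094 = 0.
Matching s² + 2ζω_n s + ω_n²: ω_n = √3.094 = 1.759 rad/s and 2ζω_n = 4.5, so ζ = 4.5/(2·1.759) = 1.28.

ζ = 1.28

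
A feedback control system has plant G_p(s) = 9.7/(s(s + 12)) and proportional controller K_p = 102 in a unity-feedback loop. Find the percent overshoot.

The closed-loop denominator s² + 12s + 989.4 gives ω_n = √989.4 = 31.45 and ζ = 12/(2ω_n) = 0.1908.
%OS = 100·exp(−πζ/√(1−ζ²)) = 100·exp(−π·0.1908/√0.9636) = 54.3%.

54.3%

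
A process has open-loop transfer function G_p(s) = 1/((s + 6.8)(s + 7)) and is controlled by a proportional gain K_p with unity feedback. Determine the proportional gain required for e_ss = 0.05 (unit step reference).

For a type-0 loop with proportional control, e_ss = 1/(1 + K_p·G_p(0)).
G_p(0) = 0.02101. Require 1/(1 + K_p·0.02101) = 0.05, so 1 + 0.02101·K_p = 20.
K_p = (20 − 1)/0.02101 = 904.

K_p = 904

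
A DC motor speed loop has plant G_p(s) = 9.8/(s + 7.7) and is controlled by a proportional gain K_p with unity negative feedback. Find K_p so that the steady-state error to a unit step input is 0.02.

Steady-state error for a unit step on this type-0 loop is 1/(1 + K_p·G_p(0)).
G_p(0) = 1.273. Require 1/(1 + K_p·1.273) = 0.02, so 1 + 1.273·K_p = 50.
K_p = (50 − 1)/1.273 = 38.5.

K_p = 38.5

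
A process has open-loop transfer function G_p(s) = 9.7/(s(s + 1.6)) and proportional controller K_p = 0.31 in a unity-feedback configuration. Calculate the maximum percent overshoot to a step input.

19.5%

Closed-loop characteristic equation: s² + 1.6s + 3.007 = 0, so ω_n = 1.734 rad/s and ζ = 1.6/(2·1.734) = 0.4613.
%OS = 100·exp(−πζ/√(1−ζ²)) = 100·exp(−π·0.4613/√0.7872) = 19.5%.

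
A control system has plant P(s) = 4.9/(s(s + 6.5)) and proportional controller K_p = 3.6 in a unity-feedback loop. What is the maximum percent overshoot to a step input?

2.15%

Closed-loop characteristic equation: s² + 6.5s + 17.64 = 0, so ω_n = 4.2 rad/s and ζ = 6.5/(2·4.2) = 0.7738.
%OS = 100·exp(−πζ/√(1−ζ²)) = 100·exp(−π·0.7738/√0.4012) = 2.15%.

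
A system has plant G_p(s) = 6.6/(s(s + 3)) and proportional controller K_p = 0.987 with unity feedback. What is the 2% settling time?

From 1 + K_pG_p(s) = 0: s² + 3s + 6.514 = 0 ⇒ ω_n = 2.552, ζ = 0.5877.
2% settling time T_s ≈ 4/(ζω_n) = 4/1.5 = 2.67 s.

T_s ≈ 2.67 s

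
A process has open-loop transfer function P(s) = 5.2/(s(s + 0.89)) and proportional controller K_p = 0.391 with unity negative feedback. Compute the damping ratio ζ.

With unity feedback the closed-loop characteristic equation is s² + 0.89s + 0.391·5.2 = s² + 0.89s + 2.033 = 0.
So ω_n² = 2.033 ⇒ ω_n = 1.426 rad/s, and ζ = 0.89/(2ω_n) = 0.312.

ζ = 0.312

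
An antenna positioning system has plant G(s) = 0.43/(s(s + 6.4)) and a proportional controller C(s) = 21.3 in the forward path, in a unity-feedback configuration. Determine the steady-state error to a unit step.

The open loop C(s)G(s) has a pole at the origin (type 1), so the static position error constant is infinite and e_ss = 1/(1+∞) = 0.

0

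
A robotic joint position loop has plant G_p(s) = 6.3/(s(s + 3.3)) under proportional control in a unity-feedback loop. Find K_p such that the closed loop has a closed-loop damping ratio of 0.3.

K_p = 4.8

Closed-loop characteristic equation: s² + 3.3s + K_p·6.3 = 0.
So ω_n = √(6.3K_p) and 2ζω_n = 3.3, giving ζ = 3.3/(2√(6.3K_p)).
Setting ζ = 0.3: √(6.3K_p) = 3.3/(2·0.3) = 5.5, so K_p = 30.25/6.3 = 4.8.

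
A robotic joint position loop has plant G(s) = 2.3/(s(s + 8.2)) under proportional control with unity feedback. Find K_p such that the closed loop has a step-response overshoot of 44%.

K_p = 114

From %OS = 100·exp(−πζ/√(1−ζ²)) = 44%, ζ = −ln(0.44)/√(π²+ln²(0.44)) = 0.2528.
Characteristic equation s² + 8.2s + 2.3K_p = 0 gives ζ = 8.2/(2√(2.3K_p)).
Setting ζ = 0.2528: √(2.3K_p) = 8.2/(2·0.2528) = 16.22, so K_p = 263/2.3 = 114.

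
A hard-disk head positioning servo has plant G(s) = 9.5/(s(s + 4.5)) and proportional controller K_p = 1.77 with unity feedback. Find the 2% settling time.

T_s ≈ 1.78 s

The closed-loop denominator s² + 4.5s + 16.82 gives ω_n = √16.82 = 4.101 and ζ = 4.5/(2ω_n) = 0.5487.
2% settling time T_s ≈ 4/(ζω_n) = 4/2.25 = 1.78 s.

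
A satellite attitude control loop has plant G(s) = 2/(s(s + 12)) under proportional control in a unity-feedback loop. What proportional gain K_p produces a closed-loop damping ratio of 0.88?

Closed-loop characteristic equation: s² + 12s + K_p·2 = 0.
So ω_n = √(2K_p) and 2ζω_n = 12, giving ζ = 12/(2√(2K_p)).
Setting ζ = 0.88: √(2K_p) = 12/(2·0.88) = 6.818, so K_p = 46.49/2 = 23.2.

K_p = 23.2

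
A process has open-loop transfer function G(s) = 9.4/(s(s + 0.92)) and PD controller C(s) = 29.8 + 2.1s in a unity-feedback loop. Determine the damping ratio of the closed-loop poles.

Forward path: (29.8 + 2.1s)·9.4/(s(s+0.92)). The closed-loop characteristic equation is s² + (0.92 + 9.4·2.1)s + 9.4·29.8 = 0.
That is s² + 20.66s + 280.1 = 0, so ω_n = 16.74 rad/s and ζ = 20.66/(2·16.74) = 0.6172.

ζ = 0.617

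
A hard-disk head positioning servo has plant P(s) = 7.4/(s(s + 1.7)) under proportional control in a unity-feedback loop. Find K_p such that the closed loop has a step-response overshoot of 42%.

From %OS = 100·exp(−πζ/√(1−ζ²)) = 42%, ζ = −ln(0.42)/√(π²+ln²(0.42)) = 0.2662.
Characteristic equation s² + 1.7s + 7.4K_p = 0 gives ζ = 1.7/(2√(7.4K_p)).
Setting ζ = 0.2662: √(7.4K_p) = 1.7/(2·0.2662) = 3.193, so K_p = 10.2/7.4 = 1.38.

K_p = 1.38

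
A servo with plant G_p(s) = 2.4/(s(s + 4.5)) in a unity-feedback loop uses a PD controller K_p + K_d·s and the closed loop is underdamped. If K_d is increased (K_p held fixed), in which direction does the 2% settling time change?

decrease

Characteristic equation s² + (4.5 + 2.4K_d)s + 2.4K_p = 0: raising K_d increases ζω_n = (4.5+2.4K_d)/2 while the loop stays underdamped, so T_s ≈ 4/(ζω_n) decreases.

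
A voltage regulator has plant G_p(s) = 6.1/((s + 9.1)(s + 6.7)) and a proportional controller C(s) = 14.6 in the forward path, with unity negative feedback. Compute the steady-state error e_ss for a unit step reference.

The loop is type 0. Static position error constant K_pos = C(0)·G_p(0) = 14.6·0.1 = 1.461.
Steady-state error to a unit step: e_ss = 1/(1+K_pos) = 1/2.461 = 0.406.

0.406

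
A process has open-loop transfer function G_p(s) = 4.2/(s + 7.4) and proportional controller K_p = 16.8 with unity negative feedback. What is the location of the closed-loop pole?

s = -77.96

Closed-loop transfer function: T(s) = K_p·G_p(s)/(1 + K_p·G_p(s)) = 70.56/(s + 7.4 + 70.56) = 70.56/(s + 77.96).
The closed-loop pole is at s = −77.96.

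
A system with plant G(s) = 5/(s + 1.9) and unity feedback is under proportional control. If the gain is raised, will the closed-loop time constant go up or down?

The closed-loop bandwidth 1.9+K_p·5 grows with K_p, so τ shrinks.

decrease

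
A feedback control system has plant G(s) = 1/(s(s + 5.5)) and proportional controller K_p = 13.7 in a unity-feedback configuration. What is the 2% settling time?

T_s ≈ 1.45 s

The closed-loop denominator s² + 5.5s + 13.7 gives ω_n = √13.7 = 3.701 and ζ = 5.5/(2ω_n) = 0.743.
2% settling time T_s ≈ 4/(ζω_n) = 4/2.75 = 1.45 s.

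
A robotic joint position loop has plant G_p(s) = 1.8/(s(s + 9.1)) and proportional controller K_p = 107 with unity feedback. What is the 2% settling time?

T_s ≈ 0.879 s

From 1 + K_pG_p(s) = 0: s² + 9.1s + 192.6 = 0 ⇒ ω_n = 13.88, ζ = 0.3279.
2% settling time T_s ≈ 4/(ζω_n) = 4/4.55 = 0.879 s.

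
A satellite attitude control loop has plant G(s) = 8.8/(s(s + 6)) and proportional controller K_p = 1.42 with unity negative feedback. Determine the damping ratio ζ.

ζ = 0.849

With unity feedback the closed-loop characteristic equation is s² + 6s + 1.42·8.8 = s² + 6s + 12.5 = 0.
So ω_n² = 12.5 ⇒ ω_n = 3.535 rad/s, and ζ = 6/(2ω_n) = 0.849.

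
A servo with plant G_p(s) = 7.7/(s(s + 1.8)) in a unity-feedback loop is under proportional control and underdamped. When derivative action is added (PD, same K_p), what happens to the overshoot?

decrease

With PD the characteristic equation becomes s² + (a + K·K_d)s + K·K_p = 0; the damping term grows, ζ rises, overshoot falls.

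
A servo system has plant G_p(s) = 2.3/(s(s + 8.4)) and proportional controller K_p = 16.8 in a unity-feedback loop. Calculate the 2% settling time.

T_s ≈ 0.952 s

The closed-loop denominator s² + 8.4s + 38.64 gives ω_n = √38.64 = 6.216 and ζ = 8.4/(2ω_n) = 0.6757.
2% settling time T_s ≈ 4/(ζω_n) = 4/4.2 = 0.952 s.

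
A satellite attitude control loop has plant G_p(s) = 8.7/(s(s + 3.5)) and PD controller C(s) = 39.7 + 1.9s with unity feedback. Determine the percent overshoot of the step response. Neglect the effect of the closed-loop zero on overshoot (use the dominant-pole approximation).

13.4%

Forward path: (39.7 + 1.9s)·8.7/(s(s+3.5)). The closed-loop characteristic equation is s² + (3.5 + 8.7·1.9)s + 8.7·39.7 = 0.
That is s² + 20.03s + 345.4 = 0, so ω_n = 18.58 rad/s and ζ = 20.03/(2·18.58) = 0.5389.
%OS = 100·exp(−πζ/√(1−ζ²)) = 13.4%.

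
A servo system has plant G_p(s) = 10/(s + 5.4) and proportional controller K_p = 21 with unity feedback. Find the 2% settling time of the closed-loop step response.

T_s ≈ 0.0186 s

Closed-loop transfer function: T(s) = K_p·G_p(s)/(1 + K_p·G_p(s)) = 210/(s + 5.4 + 210) = 210/(s + 215.4).
Time constant τ = 1/215.4 = 0.004643 s, so the 2% settling time is about 4τ = 0.0186 s.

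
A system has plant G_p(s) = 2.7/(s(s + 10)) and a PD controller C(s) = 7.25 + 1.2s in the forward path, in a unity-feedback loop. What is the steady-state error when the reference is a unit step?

0

The open loop C(s)G_p(s) has a pole at the origin (type 1), so the static position error constant is infinite and e_ss = 1/(1+∞) = 0.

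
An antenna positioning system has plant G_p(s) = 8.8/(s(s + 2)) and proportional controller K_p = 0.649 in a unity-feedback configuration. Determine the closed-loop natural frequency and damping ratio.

The closed-loop denominator is s(s+2) + 0.649·8.8 = s² + 2s + 5.711.
Matching s² + 2ζω_n s + ω_n²: ω_n = √5.711 = 2.39 rad/s and 2ζω_n = 2, so ζ = 2/(2·2.39) = 0.418.

ω_n = 2.39 rad/s, ζ = 0.418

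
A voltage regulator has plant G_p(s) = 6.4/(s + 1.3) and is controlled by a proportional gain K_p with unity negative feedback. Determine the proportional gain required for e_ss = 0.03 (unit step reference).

Steady-state error for a unit step on this type-0 loop is 1/(1 + K_p·G_p(0)).
G_p(0) = 4.923. Require 1/(1 + K_p·4.923) = 0.03, so 1 + 4.923·K_p = 33.33.
K_p = (33.33 − 1)/4.923 = 6.57.

K_p = 6.57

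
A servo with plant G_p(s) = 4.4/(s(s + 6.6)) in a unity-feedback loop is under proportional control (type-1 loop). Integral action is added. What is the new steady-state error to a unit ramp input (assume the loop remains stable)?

The integrator raises the loop to type 2, so K_v → ∞ and e_ss to a ramp is zero.

0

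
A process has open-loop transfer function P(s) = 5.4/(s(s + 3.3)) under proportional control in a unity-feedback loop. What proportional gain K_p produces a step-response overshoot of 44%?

From %OS = 100·exp(−πζ/√(1−ζ²)) = 44%, ζ = −ln(0.44)/√(π²+ln²(0.44)) = 0.2528.
Characteristic equation s² + 3.3s + 5.4K_p = 0 gives ζ = 3.3/(2√(5.4K_p)).
Setting ζ = 0.2528: √(5.4K_p) = 3.3/(2·0.2528) = 6.526, so K_p = 42.59/5.4 = 7.89.

K_p = 7.89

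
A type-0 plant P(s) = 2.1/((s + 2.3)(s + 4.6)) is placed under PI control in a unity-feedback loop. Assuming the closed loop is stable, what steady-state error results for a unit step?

The PI controller's integrator makes the forward path type 1, so e_ss to a step is zero.

0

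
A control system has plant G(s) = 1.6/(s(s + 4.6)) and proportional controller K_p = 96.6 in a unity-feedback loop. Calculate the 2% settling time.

T_s ≈ 1.74 s

Closed-loop characteristic equation: s² + 4.6s + 154.6 = 0, so ω_n = 12.43 rad/s and ζ = 4.6/(2·12.43) = 0.185.
2% settling time T_s ≈ 4/(ζω_n) = 4/2.3 = 1.74 s.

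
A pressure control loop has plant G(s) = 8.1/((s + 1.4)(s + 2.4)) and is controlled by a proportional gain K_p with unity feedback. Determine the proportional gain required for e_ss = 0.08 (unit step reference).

K_p = 4.77

The loop is type 0, so e_ss(step) = 1/(1 + K_pos) with K_pos = K_p·G(0).
G(0) = 2.411. Require 1/(1 + K_p·2.411) = 0.08, so 1 + 2.411·K_p = 12.5.
K_p = (12.5 − 1)/2.411 = 4.77.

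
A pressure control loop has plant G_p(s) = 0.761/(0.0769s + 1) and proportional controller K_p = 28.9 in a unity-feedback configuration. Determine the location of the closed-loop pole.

s = -299

Closed loop: T(s) = K_p·G_p/(1+K_p·G_p) = 21.99/(0.0769s + 1 + 21.99), with pole at s = −(1 + 21.99)/0.0769 = −299.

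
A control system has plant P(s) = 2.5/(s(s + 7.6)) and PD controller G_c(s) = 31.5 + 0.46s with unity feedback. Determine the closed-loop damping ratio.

Forward path: (31.5 + 0.46s)·2.5/(s(s+7.6)). The closed-loop characteristic equation is s² + (7.6 + 2.5·0.46)s + 2.5·31.5 = 0.
That is s² + 8.75s + 78.75 = 0, so ω_n = 8.874 rad/s and ζ = 8.75/(2·8.874) = 0.493.

ζ = 0.493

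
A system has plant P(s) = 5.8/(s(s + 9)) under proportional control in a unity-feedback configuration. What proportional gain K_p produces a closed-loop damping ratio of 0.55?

Closed-loop characteristic equation: s² + 9s + K_p·5.8 = 0.
So ω_n = √(5.8K_p) and 2ζω_n = 9, giving ζ = 9/(2√(5.8K_p)).
Setting ζ = 0.55: √(5.8K_p) = 9/(2·0.55) = 8.182, so K_p = 66.94/5.8 = 11.5.

K_p = 11.5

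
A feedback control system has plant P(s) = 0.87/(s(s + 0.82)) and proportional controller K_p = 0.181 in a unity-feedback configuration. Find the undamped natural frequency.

With unity feedback the closed-loop characteristic equation is s² + 0.82s + 0.181·0.87 = s² + 0.82s + 0.1575 = 0.
Matching s² + 2ζω_n s + ω_n²: ω_n = √0.1575 = 0.3968 rad/s and 2ζω_n = 0.82, so ζ = 0.82/(2·0.3968) = 1.03.

ω_n = 0.397 rad/s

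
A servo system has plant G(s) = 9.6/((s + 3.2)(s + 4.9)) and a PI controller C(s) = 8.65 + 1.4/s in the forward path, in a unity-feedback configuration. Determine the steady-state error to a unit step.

0

The open loop C(s)G(s) has a pole at the origin (type 1), so the static position error constant is infinite and e_ss = 1/(1+∞) = 0.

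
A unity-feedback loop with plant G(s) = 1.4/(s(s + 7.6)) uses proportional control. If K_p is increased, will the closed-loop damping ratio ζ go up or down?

ζ = 7.6/(2√(1.4K_p)); increasing K_p raises the denominator, so ζ falls.

decrease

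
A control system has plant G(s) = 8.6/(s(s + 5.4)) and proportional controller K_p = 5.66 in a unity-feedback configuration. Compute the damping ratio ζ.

With unity feedback the closed-loop characteristic equation is s² + 5.4s + 5.66·8.6 = s² + 5.4s + 48.68 = 0.
So ω_n² = 48.68 ⇒ ω_n = 6.977 rad/s, and ζ = 5.4/(2ω_n) = 0.387.

ζ = 0.387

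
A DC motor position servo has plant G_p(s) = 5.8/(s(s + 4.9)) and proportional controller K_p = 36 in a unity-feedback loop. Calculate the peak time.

Closed-loop characteristic equation: s² + 4.9s + 208.8 = 0, so ω_n = 14.45 rad/s and ζ = 4.9/(2·14.45) = 0.1696.
Damped frequency ω_d = ω_n√(1−ζ²) = 14.24 rad/s, so peak time T_p = π/ω_d = 0.221 s.

T_p = 0.221 s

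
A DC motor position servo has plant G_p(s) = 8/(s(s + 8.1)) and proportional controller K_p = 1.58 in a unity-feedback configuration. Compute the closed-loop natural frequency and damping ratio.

The closed-loop denominator is s(s+8.1) + 1.58·8 = s² + 8.1s + 12.64.
Matching s² + 2ζω_n s + ω_n²: ω_n = √12.64 = 3.555 rad/s and 2ζω_n = 8.1, so ζ = 8.1/(2·3.555) = 1.14.

ω_n = 3.56 rad/s, ζ = 1.14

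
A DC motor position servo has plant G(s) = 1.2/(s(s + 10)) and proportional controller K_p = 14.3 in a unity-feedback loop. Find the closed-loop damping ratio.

The closed-loop denominator is s(s+10) + 14.3·1.2 = s² + 10s + 17.16.
Matching s² + 2ζω_n s + ω_n²: ω_n = √17.16 = 4.142 rad/s and 2ζω_n = 10, so ζ = 10/(2·4.142) = 1.21.

ζ = 1.21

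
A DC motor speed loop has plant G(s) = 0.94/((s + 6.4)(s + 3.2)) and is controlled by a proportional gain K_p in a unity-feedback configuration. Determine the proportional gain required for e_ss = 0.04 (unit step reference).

K_p = 523

For a type-0 loop with proportional control, e_ss = 1/(1 + K_p·G(0)).
G(0) = 0.0459. Require 1/(1 + K_p·0.0459) = 0.04, so 1 + 0.0459·K_p = 25.
K_p = (25 − 1)/0.0459 = 523.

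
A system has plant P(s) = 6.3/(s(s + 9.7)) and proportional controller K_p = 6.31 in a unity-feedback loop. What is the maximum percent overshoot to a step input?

2.28%

The closed-loop denominator s² + 9.7s + 39.75 gives ω_n = √39.75 = 6.305 and ζ = 9.7/(2ω_n) = 0.7692.
%OS = 100·exp(−πζ/√(1−ζ²)) = 100·exp(−π·0.7692/√0.4083) = 2.28%.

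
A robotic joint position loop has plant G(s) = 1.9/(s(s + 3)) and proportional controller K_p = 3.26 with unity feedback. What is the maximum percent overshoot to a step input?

9.32%

Closed-loop characteristic equation: s² + 3s + 6.194 = 0, so ω_n = 2.489 rad/s and ζ = 3/(2·2.489) = 0.6027.
%OS = 100·exp(−πζ/√(1−ζ²)) = 100·exp(−π·0.6027/√0.6367) = 9.32%.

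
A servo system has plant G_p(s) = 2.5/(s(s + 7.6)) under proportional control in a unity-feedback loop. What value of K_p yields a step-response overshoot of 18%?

K_p = 25.2

From %OS = 100·exp(−πζ/√(1−ζ²)) = 18%, ζ = −ln(0.18)/√(π²+ln²(0.18)) = 0.4791.
Characteristic equation s² + 7.6s + 2.5K_p = 0 gives ζ = 7.6/(2√(2.5K_p)).
Setting ζ = 0.4791: √(2.5K_p) = 7.6/(2·0.4791) = 7.931, so K_p = 62.91/2.5 = 25.2.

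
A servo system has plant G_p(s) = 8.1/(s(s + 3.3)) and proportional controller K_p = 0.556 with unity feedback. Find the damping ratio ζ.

ζ = 0.778

With unity feedback the closed-loop characteristic equation is s² + 3.3s + 0.556·8.1 = s² + 3.3s + 4.504 = 0.
Matching s² + 2ζω_n s + ω_n²: ω_n = √4.504 = 2.122 rad/s and 2ζω_n = 3.3, so ζ = 3.3/(2·2.122) = 0.778.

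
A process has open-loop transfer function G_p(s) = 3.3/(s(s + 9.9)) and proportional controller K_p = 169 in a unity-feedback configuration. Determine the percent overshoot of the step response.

From 1 + K_pG_p(s) = 0: s² + 9.9s + 557.7 = 0 ⇒ ω_n = 23.62, ζ = 0.2096.
%OS = 100·exp(−πζ/√(1−ζ²)) = 100·exp(−π·0.2096/√0.9561) = 51%.

51%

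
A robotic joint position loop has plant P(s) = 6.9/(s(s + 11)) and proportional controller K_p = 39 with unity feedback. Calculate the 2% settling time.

From 1 + K_pP(s) = 0: s² + 11s + 269.1 = 0 ⇒ ω_n = 16.4, ζ = 0.3353.
2% settling time T_s ≈ 4/(ζω_n) = 4/5.5 = 0.727 s.

T_s ≈ 0.727 s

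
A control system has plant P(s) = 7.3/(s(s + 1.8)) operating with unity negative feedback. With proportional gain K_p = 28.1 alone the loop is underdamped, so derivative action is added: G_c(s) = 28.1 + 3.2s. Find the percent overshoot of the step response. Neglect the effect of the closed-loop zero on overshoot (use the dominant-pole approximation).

Forward path: (28.1 + 3.2s)·7.3/(s(s+1.8)). The closed-loop characteristic equation is s² + (1.8 + 7.3·3.2)s + 7.3·28.1 = 0.
That is s² + 25.16s + 205.1 = 0, so ω_n = 14.32 rad/s and ζ = 25.16/(2·14.32) = 0.8783.
%OS = 100·exp(−πζ/√(1−ζ²)) = 0.311%.

0.311%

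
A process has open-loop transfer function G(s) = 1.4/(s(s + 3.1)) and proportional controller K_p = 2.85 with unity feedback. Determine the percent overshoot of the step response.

2.1%

Closed-loop characteristic equation: s² + 3.1s + 3.99 = 0, so ω_n = 1.997 rad/s and ζ = 3.1/(2·1.997) = 0.776.
%OS = 100·exp(−πζ/√(1−ζ²)) = 100·exp(−π·0.776/√0.3979) = 2.1%.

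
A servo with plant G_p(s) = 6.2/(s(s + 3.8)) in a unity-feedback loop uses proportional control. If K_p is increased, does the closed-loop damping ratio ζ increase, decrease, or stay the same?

ζ = 3.8/(2√(6.2K_p)); increasing K_p raises the denominator, so ζ falls.

decrease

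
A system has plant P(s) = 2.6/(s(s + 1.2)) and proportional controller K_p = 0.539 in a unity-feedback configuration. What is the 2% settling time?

T_s ≈ 6.67 s

Closed-loop characteristic equation: s² + 1.2s + 1.401 = 0, so ω_n = 1.184 rad/s and ζ = 1.2/(2·1.184) = 0.5068.
2% settling time T_s ≈ 4/(ζω_n) = 4/0.6 = 6.67 s.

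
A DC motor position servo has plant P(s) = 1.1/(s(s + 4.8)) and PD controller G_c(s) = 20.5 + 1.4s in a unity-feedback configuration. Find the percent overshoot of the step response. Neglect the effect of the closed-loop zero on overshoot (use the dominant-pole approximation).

Forward path: (20.5 + 1.4s)·1.1/(s(s+4.8)). The closed-loop characteristic equation is s² + (4.8 + 1.1·1.4)s + 1.1·20.5 = 0.
That is s² + 6.34s + 22.55 = 0, so ω_n = 4.749 rad/s and ζ = 6.34/(2·4.749) = 0.6676.
%OS = 100·exp(−πζ/√(1−ζ²)) = 5.98%.

5.98%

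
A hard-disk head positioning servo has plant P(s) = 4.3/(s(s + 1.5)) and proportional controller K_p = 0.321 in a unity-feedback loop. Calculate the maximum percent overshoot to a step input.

7.39%

From 1 + K_pP(s) = 0: s² + 1.5s + 1.38 = 0 ⇒ ω_n = 1.175, ζ = 0.6384.
%OS = 100·exp(−πζ/√(1−ζ²)) = 100·exp(−π·0.6384/√0.5925) = 7.39%.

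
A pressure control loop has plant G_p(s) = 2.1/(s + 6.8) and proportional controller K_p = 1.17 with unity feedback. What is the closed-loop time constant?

τ = 0.108 s

Closed-loop transfer function: T(s) = K_p·G_p(s)/(1 + K_p·G_p(s)) = 2.457/(s + 6.8 + 2.457) = 2.457/(s + 9.257).
Time constant τ = 1/9.257 = 0.108 s.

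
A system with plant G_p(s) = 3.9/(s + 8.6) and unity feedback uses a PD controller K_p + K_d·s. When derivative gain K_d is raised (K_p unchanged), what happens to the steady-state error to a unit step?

unchanged

At s = 0 the derivative term contributes nothing: C(0) = K_p regardless of K_d, so K_pos = K_p·G_p(0) and e_ss are unchanged.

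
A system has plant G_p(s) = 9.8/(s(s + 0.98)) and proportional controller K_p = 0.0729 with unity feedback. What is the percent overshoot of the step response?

10.7%

Closed-loop characteristic equation: s² + 0.98s + 0.7144 = 0, so ω_n = 0.8452 rad/s and ζ = 0.98/(2·0.8452) = 0.5797.
%OS = 100·exp(−πζ/√(1−ζ²)) = 100·exp(−π·0.5797/√0.6639) = 10.7%.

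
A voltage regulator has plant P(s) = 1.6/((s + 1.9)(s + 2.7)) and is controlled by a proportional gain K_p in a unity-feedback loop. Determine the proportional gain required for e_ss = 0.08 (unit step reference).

K_p = 36.9

The loop is type 0, so e_ss(step) = 1/(1 + K_pos) with K_pos = K_p·P(0).
P(0) = 0.3119. Require 1/(1 + K_p·0.3119) = 0.08, so 1 + 0.3119·K_p = 12.5.
K_p = (12.5 − 1)/0.3119 = 36.9.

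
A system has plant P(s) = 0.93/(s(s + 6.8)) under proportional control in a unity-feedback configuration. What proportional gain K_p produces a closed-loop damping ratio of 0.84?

K_p = 17.6

Closed-loop characteristic equation: s² + 6.8s + K_p·0.93 = 0.
So ω_n = √(0.93K_p) and 2ζω_n = 6.8, giving ζ = 6.8/(2√(0.93K_p)).
Setting ζ = 0.84: √(0.93K_p) = 6.8/(2·0.84) = 4.048, so K_p = 16.38/0.93 = 17.6.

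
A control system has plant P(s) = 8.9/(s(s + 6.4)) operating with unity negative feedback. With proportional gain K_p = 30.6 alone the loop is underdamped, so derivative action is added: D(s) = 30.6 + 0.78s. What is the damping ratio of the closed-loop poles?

ζ = 0.404

Forward path: (30.6 + 0.78s)·8.9/(s(s+6.4)). The closed-loop characteristic equation is s² + (6.4 + 8.9·0.78)s + 8.9·30.6 = 0.
That is s² + 13.34s + 272.3 = 0, so ω_n = 16.5 rad/s and ζ = 13.34/(2·16.5) = 0.4042.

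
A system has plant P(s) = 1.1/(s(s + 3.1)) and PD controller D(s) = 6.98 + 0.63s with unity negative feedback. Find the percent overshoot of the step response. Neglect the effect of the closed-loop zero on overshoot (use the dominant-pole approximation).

Forward path: (6.98 + 0.63s)·1.1/(s(s+3.1)). The closed-loop characteristic equation is s² + (3.1 + 1.1·0.63)s + 1.1·6.98 = 0.
That is s² + 3.793s + 7.678 = 0, so ω_n = 2.771 rad/s and ζ = 3.793/(2·2.771) = 0.6844.
%OS = 100·exp(−πζ/√(1−ζ²)) = 5.24%.

5.24%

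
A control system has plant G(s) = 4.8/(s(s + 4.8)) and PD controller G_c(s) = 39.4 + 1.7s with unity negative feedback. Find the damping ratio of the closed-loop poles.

ζ = 0.471

Forward path: (39.4 + 1.7s)·4.8/(s(s+4.8)). The closed-loop characteristic equation is s² + (4.8 + 4.8·1.7)s + 4.8·39.4 = 0.
That is s² + 12.96s + 189.1 = 0, so ω_n = 13.75 rad/s and ζ = 12.96/(2·13.75) = 0.4712.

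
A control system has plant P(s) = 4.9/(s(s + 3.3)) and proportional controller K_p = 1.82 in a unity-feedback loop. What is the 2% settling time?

Closed-loop characteristic equation: s² + 3.3s + 8.918 = 0, so ω_n = 2.986 rad/s and ζ = 3.3/(2·2.986) = 0.5525.
2% settling time T_s ≈ 4/(ζω_n) = 4/1.65 = 2.42 s.

T_s ≈ 2.42 s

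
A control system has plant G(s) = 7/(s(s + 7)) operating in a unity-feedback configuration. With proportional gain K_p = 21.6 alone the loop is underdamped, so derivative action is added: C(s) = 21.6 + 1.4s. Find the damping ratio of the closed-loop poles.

ζ = 0.683

Forward path: (21.6 + 1.4s)·7/(s(s+7)). The closed-loop characteristic equation is s² + (7 + 7·1.4)s + 7·21.6 = 0.
That is s² + 16.8s + 151.2 = 0, so ω_n = 12.3 rad/s and ζ = 16.8/(2·12.3) = 0.6831.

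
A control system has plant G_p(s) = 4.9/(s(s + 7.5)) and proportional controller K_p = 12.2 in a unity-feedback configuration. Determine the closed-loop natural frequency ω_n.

With unity feedback the closed-loop characteristic equation is s² + 7.5s + 12.2·4.9 = s² + 7.5s + 59.78 = 0.
Matching s² + 2ζω_n s + ω_n²: ω_n = √59.78 = 7.732 rad/s and 2ζω_n = 7.5, so ζ = 7.5/(2·7.732) = 0.485.

ω_n = 7.73 rad/s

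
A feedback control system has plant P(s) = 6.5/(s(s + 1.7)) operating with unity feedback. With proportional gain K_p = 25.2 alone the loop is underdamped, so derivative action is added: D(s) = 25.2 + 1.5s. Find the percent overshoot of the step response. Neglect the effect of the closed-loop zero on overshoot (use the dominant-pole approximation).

20.8%

Forward path: (25.2 + 1.5s)·6.5/(s(s+1.7)). The closed-loop characteristic equation is s² + (1.7 + 6.5·1.5)s + 6.5·25.2 = 0.
That is s² + 11.45s + 163.8 = 0, so ω_n = 12.8 rad/s and ζ = 11.45/(2·12.8) = 0.4473.
%OS = 100·exp(−πζ/√(1−ζ²)) = 20.8%.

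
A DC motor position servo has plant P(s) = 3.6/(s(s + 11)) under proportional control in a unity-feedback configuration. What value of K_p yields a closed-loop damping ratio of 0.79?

K_p = 13.5

Closed-loop characteristic equation: s² + 11s + K_p·3.6 = 0.
So ω_n = √(3.6K_p) and 2ζω_n = 11, giving ζ = 11/(2√(3.6K_p)).
Setting ζ = 0.79: √(3.6K_p) = 11/(2·0.79) = 6.962, so K_p = 48.47/3.6 = 13.5.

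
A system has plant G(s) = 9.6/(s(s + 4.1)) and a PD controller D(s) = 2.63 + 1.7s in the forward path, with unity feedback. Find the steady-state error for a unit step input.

0

The open loop D(s)G(s) has a pole at the origin (type 1), so the static position error constant is infinite and e_ss = 1/(1+∞) = 0.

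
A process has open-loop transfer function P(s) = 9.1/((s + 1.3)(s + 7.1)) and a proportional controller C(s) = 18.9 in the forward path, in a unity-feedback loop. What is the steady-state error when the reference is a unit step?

The loop is type 0. Static position error constant K_pos = C(0)·P(0) = 18.9·0.9859 = 18.63.
Steady-state error to a unit step: e_ss = 1/(1+K_pos) = 1/19.63 = 0.0509.

0.0509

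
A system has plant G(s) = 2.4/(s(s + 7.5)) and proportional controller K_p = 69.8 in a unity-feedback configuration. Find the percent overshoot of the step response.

The closed-loop denominator s² + 7.5s + 167.5 gives ω_n = √167.5 = 12.94 and ζ = 7.5/(2ω_n) = 0.2897.
%OS = 100·exp(−πζ/√(1−ζ²)) = 100·exp(−π·0.2897/√0.9161) = 38.6%.

38.6%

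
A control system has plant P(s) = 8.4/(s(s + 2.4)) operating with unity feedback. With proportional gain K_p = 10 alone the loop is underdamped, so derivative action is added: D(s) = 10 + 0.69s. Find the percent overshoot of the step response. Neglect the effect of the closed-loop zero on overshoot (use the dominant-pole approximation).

20.8%

Forward path: (10 + 0.69s)·8.4/(s(s+2.4)). The closed-loop characteristic equation is s² + (2.4 + 8.4·0.69)s + 8.4·10 = 0.
That is s² + 8.196s + 84 = 0, so ω_n = 9.165 rad/s and ζ = 8.196/(2·9.165) = 0.4471.
%OS = 100·exp(−πζ/√(1−ζ²)) = 20.8%.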